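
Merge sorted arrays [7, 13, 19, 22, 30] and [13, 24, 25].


Compare heads, take smaller each step.
Merged: [7, 13, 13, 19, 22, 24, 25, 30]


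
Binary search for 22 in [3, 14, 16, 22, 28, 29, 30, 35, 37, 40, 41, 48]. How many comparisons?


Search for 22:
[0,11] mid=5 arr[5]=29
[0,4] mid=2 arr[2]=16
[3,4] mid=3 arr[3]=22
Total: 3 comparisons


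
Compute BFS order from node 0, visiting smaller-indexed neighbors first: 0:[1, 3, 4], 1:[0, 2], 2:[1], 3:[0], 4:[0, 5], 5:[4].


BFS queue: start with [0]
Visit order: [0, 1, 3, 4, 2, 5]


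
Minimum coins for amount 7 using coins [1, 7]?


dp[0]=0; dp[i]=1+min(dp[i-c] for c in coins)
...dp[2]=2, dp[3]=3, dp[4]=4, dp[5]=5, dp[6]=6, dp[7]=1
Minimum coins for 7 = 1


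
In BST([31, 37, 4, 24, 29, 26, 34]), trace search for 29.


BST root = 31
Search for 29: compare at each node
Path: [31, 4, 24, 29]


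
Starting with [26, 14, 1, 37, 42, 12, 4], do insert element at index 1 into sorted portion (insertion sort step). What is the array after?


After one pass: [14, 26, 1, 37, 42, 12, 4]


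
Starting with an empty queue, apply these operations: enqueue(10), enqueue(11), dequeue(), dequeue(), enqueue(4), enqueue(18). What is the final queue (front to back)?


enqueue(10) -> [10]
enqueue(11) -> [10, 11]
dequeue() returns 10 -> [11]
dequeue() returns 11 -> []
enqueue(4) -> [4]
enqueue(18) -> [4, 18]
Final queue (front to back): [4, 18]


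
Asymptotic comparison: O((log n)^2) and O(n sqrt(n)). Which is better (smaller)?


polylogarithmic grows slower than n^1.5
O((log n)^2) is asymptotically smaller; O(n sqrt(n)) grows faster


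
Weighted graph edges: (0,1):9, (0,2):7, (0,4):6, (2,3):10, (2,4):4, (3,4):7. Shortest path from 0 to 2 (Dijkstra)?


Dijkstra from 0:
Distances: {0: 0, 1: 9, 2: 7, 3: 13, 4: 6}
Shortest distance to 2 = 7, path = [0, 2]


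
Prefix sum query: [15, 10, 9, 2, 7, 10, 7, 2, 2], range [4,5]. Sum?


Prefix sums: [0, 15, 25, 34, 36, 43, 53, 60, 62, 64]
Sum[4..5] = prefix[6] - prefix[4] = 53 - 36 = 17


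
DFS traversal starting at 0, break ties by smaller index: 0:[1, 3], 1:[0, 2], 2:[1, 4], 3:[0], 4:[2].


DFS stack-based: start with [0]
Visit order: [0, 1, 2, 4, 3]


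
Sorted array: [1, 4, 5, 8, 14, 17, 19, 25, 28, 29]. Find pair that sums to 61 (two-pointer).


Two pointers: lo=0, hi=9
No pair sums to 61


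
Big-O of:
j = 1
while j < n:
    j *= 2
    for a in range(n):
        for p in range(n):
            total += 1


Per nesting level: O(log n) * O(n) * O(n) = O(n^2 log n)
Complexity: O(n^2 log n)


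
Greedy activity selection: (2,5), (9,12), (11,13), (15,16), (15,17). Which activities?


Greedy: pick earliest-ending, then skip overlaps.
Selected (3 activities): [(2, 5), (9, 12), (15, 16)]


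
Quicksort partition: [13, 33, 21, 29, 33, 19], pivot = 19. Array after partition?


Elements <= 19 go left of pivot.
Result: [13, 19, 21, 29, 33, 33], pivot at index 1


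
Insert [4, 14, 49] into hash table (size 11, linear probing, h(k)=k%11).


Insertions: 4->slot 4; 14->slot 3; 49->slot 5
Table: [None, None, None, 14, 4, 49, None, None, None, None, None]


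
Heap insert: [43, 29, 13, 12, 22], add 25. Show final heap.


Append 25: [43, 29, 13, 12, 22, 25]
Bubble up: swap idx 5(25) with idx 2(13)
Result: [43, 29, 25, 12, 22, 13]


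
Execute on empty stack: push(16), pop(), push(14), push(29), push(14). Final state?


push(16) -> [16]
pop() returns 16 -> []
push(14) -> [14]
push(29) -> [14, 29]
push(14) -> [14, 29, 14]
Final stack (bottom to top): [14, 29, 14]


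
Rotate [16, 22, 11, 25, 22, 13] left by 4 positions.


Left rotate by 4: [22, 13, 16, 22, 11, 25]


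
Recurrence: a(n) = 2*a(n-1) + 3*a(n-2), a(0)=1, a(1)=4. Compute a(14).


Build bottom-up:
...a(12)=664301, a(13)=1992904, a(14)=2*1992904+3*664301=5978711


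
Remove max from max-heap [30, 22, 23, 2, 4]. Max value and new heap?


Max = 30
Replace root with last, heapify down
Resulting heap: [23, 22, 4, 2]


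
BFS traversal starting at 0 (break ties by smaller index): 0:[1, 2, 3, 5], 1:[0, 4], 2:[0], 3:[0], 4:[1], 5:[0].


BFS queue: start with [0]
Visit order: [0, 1, 2, 3, 5, 4]


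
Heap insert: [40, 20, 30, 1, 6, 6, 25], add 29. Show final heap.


Append 29: [40, 20, 30, 1, 6, 6, 25, 29]
Bubble up: swap idx 7(29) with idx 3(1); swap idx 3(29) with idx 1(20)
Result: [40, 29, 30, 20, 6, 6, 25, 1]


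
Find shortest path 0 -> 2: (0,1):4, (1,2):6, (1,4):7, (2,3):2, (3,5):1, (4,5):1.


Dijkstra from 0:
Distances: {0: 0, 1: 4, 2: 10, 3: 12, 4: 11, 5: 12}
Shortest distance to 2 = 10, path = [0, 1, 2]


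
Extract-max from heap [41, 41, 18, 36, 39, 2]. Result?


Max = 41
Replace root with last, heapify down
Resulting heap: [41, 39, 18, 36, 2]


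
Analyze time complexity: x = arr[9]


Analysis: constant-time operation, no loop
Complexity: O(1)


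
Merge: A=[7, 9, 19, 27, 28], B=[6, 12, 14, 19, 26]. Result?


Compare heads, take smaller each step.
Merged: [6, 7, 9, 12, 14, 19, 19, 26, 27, 28]


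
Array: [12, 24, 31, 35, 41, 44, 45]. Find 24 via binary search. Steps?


Search for 24:
[0,6] mid=3 arr[3]=35
[0,2] mid=1 arr[1]=24
Total: 2 comparisons


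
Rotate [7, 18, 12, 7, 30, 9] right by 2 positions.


Right rotate by 2: [30, 9, 7, 18, 12, 7]


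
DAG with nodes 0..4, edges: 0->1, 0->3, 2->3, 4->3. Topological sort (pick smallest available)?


Kahn's algorithm, process smallest node first
Order: [0, 1, 2, 4, 3]


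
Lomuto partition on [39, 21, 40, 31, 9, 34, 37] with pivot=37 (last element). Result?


Elements <= 37 go left of pivot.
Result: [21, 31, 9, 34, 37, 39, 40], pivot at index 4


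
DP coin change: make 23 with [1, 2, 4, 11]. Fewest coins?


dp[0]=0; dp[i]=1+min(dp[i-c] for c in coins)
...dp[18]=4, dp[19]=3, dp[20]=4, dp[21]=4, dp[22]=2, dp[23]=3
Minimum coins for 23 = 3


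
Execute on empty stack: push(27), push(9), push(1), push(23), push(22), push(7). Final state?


push(27) -> [27]
push(9) -> [27, 9]
push(1) -> [27, 9, 1]
push(23) -> [27, 9, 1, 23]
push(22) -> [27, 9, 1, 23, 22]
push(7) -> [27, 9, 1, 23, 22, 7]
Final stack (bottom to top): [27, 9, 1, 23, 22, 7]


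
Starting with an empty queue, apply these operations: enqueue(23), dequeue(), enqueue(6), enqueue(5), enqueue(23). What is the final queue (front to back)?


enqueue(23) -> [23]
dequeue() returns 23 -> []
enqueue(6) -> [6]
enqueue(5) -> [6, 5]
enqueue(23) -> [6, 5, 23]
Final queue (front to back): [6, 5, 23]


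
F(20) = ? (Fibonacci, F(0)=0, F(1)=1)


F(n)=F(n-1)+F(n-2)
...F(18)=2584, F(19)=4181, F(20)=6765


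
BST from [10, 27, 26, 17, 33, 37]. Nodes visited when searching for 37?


BST root = 10
Search for 37: compare at each node
Path: [10, 27, 33, 37]


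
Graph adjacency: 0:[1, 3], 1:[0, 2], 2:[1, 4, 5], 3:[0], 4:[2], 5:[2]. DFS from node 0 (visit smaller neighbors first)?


DFS stack-based: start with [0]
Visit order: [0, 1, 2, 4, 5, 3]


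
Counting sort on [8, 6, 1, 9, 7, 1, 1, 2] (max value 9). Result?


Count array: [0, 3, 1, 0, 0, 0, 1, 1, 1, 1]
Reconstruct: [1, 1, 1, 2, 6, 7, 8, 9]


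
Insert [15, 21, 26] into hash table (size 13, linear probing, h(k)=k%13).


Insertions: 15->slot 2; 21->slot 8; 26->slot 0
Table: [26, None, 15, None, None, None, None, None, 21, None, None, None, None]


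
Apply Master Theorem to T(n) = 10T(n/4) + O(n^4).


a=10, b=4, c=4. log_4(10)=1.661 < c=4. Case 3: O(n^c) = O(n^4)
Complexity: O(n^4)


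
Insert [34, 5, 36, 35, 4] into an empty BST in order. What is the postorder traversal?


Root = 34; build tree by BST insertion.
Postorder traversal: [4, 5, 35, 36, 34]


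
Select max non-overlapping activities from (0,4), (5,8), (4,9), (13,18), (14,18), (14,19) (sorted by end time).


Greedy: pick earliest-ending, then skip overlaps.
Selected (3 activities): [(0, 4), (5, 8), (13, 18)]


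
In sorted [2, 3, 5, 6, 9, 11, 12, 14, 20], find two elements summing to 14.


Two pointers: lo=0, hi=8
Found pair: (2, 12) summing to 14


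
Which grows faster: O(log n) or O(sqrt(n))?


logarithmic grows slower than sublinear
O(log n) is asymptotically smaller; O(sqrt(n)) grows faster


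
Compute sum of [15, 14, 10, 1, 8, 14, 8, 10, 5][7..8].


Prefix sums: [0, 15, 29, 39, 40, 48, 62, 70, 80, 85]
Sum[7..8] = prefix[9] - prefix[7] = 85 - 70 = 15


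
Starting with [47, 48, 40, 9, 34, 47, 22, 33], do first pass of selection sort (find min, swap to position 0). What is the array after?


After one pass: [9, 48, 40, 47, 34, 47, 22, 33]


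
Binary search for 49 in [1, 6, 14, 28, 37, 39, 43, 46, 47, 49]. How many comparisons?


Search for 49:
[0,9] mid=4 arr[4]=37
[5,9] mid=7 arr[7]=46
[8,9] mid=8 arr[8]=47
[9,9] mid=9 arr[9]=49
Total: 4 comparisons


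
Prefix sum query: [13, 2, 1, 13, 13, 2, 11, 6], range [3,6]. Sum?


Prefix sums: [0, 13, 15, 16, 29, 42, 44, 55, 61]
Sum[3..6] = prefix[7] - prefix[3] = 55 - 16 = 39


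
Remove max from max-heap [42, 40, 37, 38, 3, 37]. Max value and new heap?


Max = 42
Replace root with last, heapify down
Resulting heap: [40, 38, 37, 37, 3]


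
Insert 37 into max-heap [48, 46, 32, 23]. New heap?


Append 37: [48, 46, 32, 23, 37]
Bubble up: no swaps needed
Result: [48, 46, 32, 23, 37]


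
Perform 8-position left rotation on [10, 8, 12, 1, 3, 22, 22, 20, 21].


Left rotate by 8: [21, 10, 8, 12, 1, 3, 22, 22, 20]


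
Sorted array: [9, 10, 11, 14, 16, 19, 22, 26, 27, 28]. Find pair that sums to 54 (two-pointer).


Two pointers: lo=0, hi=9
Found pair: (26, 28) summing to 54


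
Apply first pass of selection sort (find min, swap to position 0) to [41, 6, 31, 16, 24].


After one pass: [6, 41, 31, 16, 24]


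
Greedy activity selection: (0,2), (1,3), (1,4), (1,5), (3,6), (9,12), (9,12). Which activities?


Greedy: pick earliest-ending, then skip overlaps.
Selected (3 activities): [(0, 2), (3, 6), (9, 12)]


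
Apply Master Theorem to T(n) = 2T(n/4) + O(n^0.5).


a=2, b=4, c=0.5. log_4(2)=0.5 = c=0.5. Case 2: O(n^c log n) = O(sqrt(n) log n)
Complexity: O(sqrt(n) log n)


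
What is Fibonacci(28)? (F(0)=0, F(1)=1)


F(n)=F(n-1)+F(n-2)
...F(26)=121393, F(27)=196418, F(28)=317811


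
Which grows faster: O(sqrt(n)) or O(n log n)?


sublinear grows slower than linearithmic
O(sqrt(n)) is asymptotically smaller; O(n log n) grows faster


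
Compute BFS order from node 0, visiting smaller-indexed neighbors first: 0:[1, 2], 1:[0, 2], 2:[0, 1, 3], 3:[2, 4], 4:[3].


BFS queue: start with [0]
Visit order: [0, 1, 2, 3, 4]


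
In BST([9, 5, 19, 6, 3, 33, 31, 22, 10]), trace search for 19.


BST root = 9
Search for 19: compare at each node
Path: [9, 19]


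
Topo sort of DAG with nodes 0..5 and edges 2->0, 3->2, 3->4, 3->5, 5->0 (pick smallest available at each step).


Kahn's algorithm, process smallest node first
Order: [1, 3, 2, 4, 5, 0]


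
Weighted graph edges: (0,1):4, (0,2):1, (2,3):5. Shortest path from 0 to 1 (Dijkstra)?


Dijkstra from 0:
Distances: {0: 0, 1: 4, 2: 1, 3: 6}
Shortest distance to 1 = 4, path = [0, 1]


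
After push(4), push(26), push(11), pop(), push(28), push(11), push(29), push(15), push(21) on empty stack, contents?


push(4) -> [4]
push(26) -> [4, 26]
push(11) -> [4, 26, 11]
pop() returns 11 -> [4, 26]
push(28) -> [4, 26, 28]
push(11) -> [4, 26, 28, 11]
push(29) -> [4, 26, 28, 11, 29]
push(15) -> [4, 26, 28, 11, 29, 15]
push(21) -> [4, 26, 28, 11, 29, 15, 21]
Final stack (bottom to top): [4, 26, 28, 11, 29, 15, 21]


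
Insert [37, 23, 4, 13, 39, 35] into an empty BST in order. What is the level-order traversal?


Root = 37; build tree by BST insertion.
Level-Order traversal: [37, 23, 39, 4, 35, 13]


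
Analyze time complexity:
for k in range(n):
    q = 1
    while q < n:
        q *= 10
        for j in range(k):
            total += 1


Per nesting level: O(n) * O(log n) * O(n) [triangular over k] = O(n^2 log n)
Complexity: O(n^2 log n)


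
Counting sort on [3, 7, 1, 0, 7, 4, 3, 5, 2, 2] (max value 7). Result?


Count array: [1, 1, 2, 2, 1, 1, 0, 2]
Reconstruct: [0, 1, 2, 2, 3, 3, 4, 5, 7, 7]


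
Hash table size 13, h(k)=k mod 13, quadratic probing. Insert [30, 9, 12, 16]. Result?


Insertions: 30->slot 4; 9->slot 9; 12->slot 12; 16->slot 3
Table: [None, None, None, 16, 30, None, None, None, None, 9, None, None, 12]


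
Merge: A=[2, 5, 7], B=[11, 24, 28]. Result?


Compare heads, take smaller each step.
Merged: [2, 5, 7, 11, 24, 28]


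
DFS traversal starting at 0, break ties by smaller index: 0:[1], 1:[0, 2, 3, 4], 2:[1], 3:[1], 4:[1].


DFS stack-based: start with [0]
Visit order: [0, 1, 2, 3, 4]


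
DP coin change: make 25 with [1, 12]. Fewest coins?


dp[0]=0; dp[i]=1+min(dp[i-c] for c in coins)
...dp[20]=9, dp[21]=10, dp[22]=11, dp[23]=12, dp[24]=2, dp[25]=3
Minimum coins for 25 = 3


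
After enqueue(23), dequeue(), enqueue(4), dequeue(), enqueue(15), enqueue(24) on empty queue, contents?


enqueue(23) -> [23]
dequeue() returns 23 -> []
enqueue(4) -> [4]
dequeue() returns 4 -> []
enqueue(15) -> [15]
enqueue(24) -> [15, 24]
Final queue (front to back): [15, 24]


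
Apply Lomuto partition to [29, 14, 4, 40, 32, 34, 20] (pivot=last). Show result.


Elements <= 20 go left of pivot.
Result: [14, 4, 20, 40, 32, 34, 29], pivot at index 2


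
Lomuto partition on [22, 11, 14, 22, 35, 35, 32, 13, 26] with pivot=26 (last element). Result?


Elements <= 26 go left of pivot.
Result: [22, 11, 14, 22, 13, 26, 32, 35, 35], pivot at index 5


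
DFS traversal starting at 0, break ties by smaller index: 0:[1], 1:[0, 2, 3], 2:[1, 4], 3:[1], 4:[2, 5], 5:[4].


DFS stack-based: start with [0]
Visit order: [0, 1, 2, 4, 5, 3]


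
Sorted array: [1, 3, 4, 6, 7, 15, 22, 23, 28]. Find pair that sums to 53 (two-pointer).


Two pointers: lo=0, hi=8
No pair sums to 53


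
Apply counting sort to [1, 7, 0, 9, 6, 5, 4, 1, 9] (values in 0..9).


Count array: [1, 2, 0, 0, 1, 1, 1, 1, 0, 2]
Reconstruct: [0, 1, 1, 4, 5, 6, 7, 9, 9]


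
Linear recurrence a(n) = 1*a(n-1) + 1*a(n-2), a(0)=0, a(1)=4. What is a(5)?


Build bottom-up:
...a(3)=8, a(4)=12, a(5)=1*12+1*8=20


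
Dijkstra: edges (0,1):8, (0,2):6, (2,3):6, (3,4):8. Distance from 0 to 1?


Dijkstra from 0:
Distances: {0: 0, 1: 8, 2: 6, 3: 12, 4: 20}
Shortest distance to 1 = 8, path = [0, 1]


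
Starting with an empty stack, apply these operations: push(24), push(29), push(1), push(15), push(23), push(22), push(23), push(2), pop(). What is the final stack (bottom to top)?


push(24) -> [24]
push(29) -> [24, 29]
push(1) -> [24, 29, 1]
push(15) -> [24, 29, 1, 15]
push(23) -> [24, 29, 1, 15, 23]
push(22) -> [24, 29, 1, 15, 23, 22]
push(23) -> [24, 29, 1, 15, 23, 22, 23]
push(2) -> [24, 29, 1, 15, 23, 22, 23, 2]
pop() returns 2 -> [24, 29, 1, 15, 23, 22, 23]
Final stack (bottom to top): [24, 29, 1, 15, 23, 22, 23]


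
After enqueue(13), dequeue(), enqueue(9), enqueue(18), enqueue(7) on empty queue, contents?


enqueue(13) -> [13]
dequeue() returns 13 -> []
enqueue(9) -> [9]
enqueue(18) -> [9, 18]
enqueue(7) -> [9, 18, 7]
Final queue (front to back): [9, 18, 7]


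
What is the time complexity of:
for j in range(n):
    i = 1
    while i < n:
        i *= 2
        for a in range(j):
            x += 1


Per nesting level: O(n) * O(log n) * O(n) [triangular over j] = O(n^2 log n)
Complexity: O(n^2 log n)


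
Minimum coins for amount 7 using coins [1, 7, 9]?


dp[0]=0; dp[i]=1+min(dp[i-c] for c in coins)
...dp[2]=2, dp[3]=3, dp[4]=4, dp[5]=5, dp[6]=6, dp[7]=1
Minimum coins for 7 = 1


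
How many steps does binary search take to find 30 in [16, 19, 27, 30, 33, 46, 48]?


Search for 30:
[0,6] mid=3 arr[3]=30
Total: 1 comparisons


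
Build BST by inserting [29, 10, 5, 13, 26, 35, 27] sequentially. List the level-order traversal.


Root = 29; build tree by BST insertion.
Level-Order traversal: [29, 10, 35, 5, 13, 26, 27]


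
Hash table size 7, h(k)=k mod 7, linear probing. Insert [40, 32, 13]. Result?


Insertions: 40->slot 5; 32->slot 4; 13->slot 6
Table: [None, None, None, None, 32, 40, 13]


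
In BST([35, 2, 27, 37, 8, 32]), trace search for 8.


BST root = 35
Search for 8: compare at each node
Path: [35, 2, 27, 8]


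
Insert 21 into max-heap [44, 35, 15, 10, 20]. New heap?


Append 21: [44, 35, 15, 10, 20, 21]
Bubble up: swap idx 5(21) with idx 2(15)
Result: [44, 35, 21, 10, 20, 15]


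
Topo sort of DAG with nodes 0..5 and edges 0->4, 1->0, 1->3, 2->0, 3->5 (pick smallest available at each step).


Kahn's algorithm, process smallest node first
Order: [1, 2, 0, 3, 4, 5]


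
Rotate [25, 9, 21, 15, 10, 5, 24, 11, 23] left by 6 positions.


Left rotate by 6: [24, 11, 23, 25, 9, 21, 15, 10, 5]


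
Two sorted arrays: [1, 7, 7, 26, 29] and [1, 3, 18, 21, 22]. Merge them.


Compare heads, take smaller each step.
Merged: [1, 1, 3, 7, 7, 18, 21, 22, 26, 29]


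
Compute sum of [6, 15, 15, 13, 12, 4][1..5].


Prefix sums: [0, 6, 21, 36, 49, 61, 65]
Sum[1..5] = prefix[6] - prefix[1] = 65 - 6 = 59


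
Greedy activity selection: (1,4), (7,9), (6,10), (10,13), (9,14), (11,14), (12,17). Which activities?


Greedy: pick earliest-ending, then skip overlaps.
Selected (3 activities): [(1, 4), (7, 9), (10, 13)]


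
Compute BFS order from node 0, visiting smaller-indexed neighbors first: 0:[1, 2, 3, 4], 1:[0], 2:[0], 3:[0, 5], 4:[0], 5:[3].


BFS queue: start with [0]
Visit order: [0, 1, 2, 3, 4, 5]


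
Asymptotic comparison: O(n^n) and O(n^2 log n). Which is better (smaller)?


n^2 log n grows slower than n^n
O(n^2 log n) is asymptotically smaller; O(n^n) grows faster


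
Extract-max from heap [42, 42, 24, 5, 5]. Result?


Max = 42
Replace root with last, heapify down
Resulting heap: [42, 5, 24, 5]


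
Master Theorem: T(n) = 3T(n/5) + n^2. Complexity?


a=3, b=5, c=2. log_5(3)=0.683 < c=2. Case 3: O(n^c) = O(n^2)
Complexity: O(n^2)


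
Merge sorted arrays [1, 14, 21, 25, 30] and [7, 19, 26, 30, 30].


Compare heads, take smaller each step.
Merged: [1, 7, 14, 19, 21, 25, 26, 30, 30, 30]


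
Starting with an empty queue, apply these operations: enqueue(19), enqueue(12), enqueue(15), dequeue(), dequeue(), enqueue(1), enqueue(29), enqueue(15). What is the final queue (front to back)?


enqueue(19) -> [19]
enqueue(12) -> [19, 12]
enqueue(15) -> [19, 12, 15]
dequeue() returns 19 -> [12, 15]
dequeue() returns 12 -> [15]
enqueue(1) -> [15, 1]
enqueue(29) -> [15, 1, 29]
enqueue(15) -> [15, 1, 29, 15]
Final queue (front to back): [15, 1, 29, 15]


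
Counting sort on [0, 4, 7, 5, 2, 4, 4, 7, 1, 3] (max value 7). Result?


Count array: [1, 1, 1, 1, 3, 1, 0, 2]
Reconstruct: [0, 1, 2, 3, 4, 4, 4, 5, 7, 7]


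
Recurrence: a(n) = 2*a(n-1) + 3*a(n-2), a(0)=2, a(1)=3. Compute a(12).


Build bottom-up:
...a(10)=73812, a(11)=221433, a(12)=2*221433+3*73812=664302


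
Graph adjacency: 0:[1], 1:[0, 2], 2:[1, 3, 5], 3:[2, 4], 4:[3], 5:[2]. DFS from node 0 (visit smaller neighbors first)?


DFS stack-based: start with [0]
Visit order: [0, 1, 2, 3, 4, 5]


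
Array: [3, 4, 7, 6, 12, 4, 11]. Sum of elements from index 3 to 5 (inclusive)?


Prefix sums: [0, 3, 7, 14, 20, 32, 36, 47]
Sum[3..5] = prefix[6] - prefix[3] = 36 - 14 = 22


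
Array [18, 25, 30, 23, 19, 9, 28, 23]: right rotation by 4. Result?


Right rotate by 4: [19, 9, 28, 23, 18, 25, 30, 23]


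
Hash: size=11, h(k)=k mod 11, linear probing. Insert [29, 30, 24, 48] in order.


Insertions: 29->slot 7; 30->slot 8; 24->slot 2; 48->slot 4
Table: [None, None, 24, None, 48, None, None, 29, 30, None, None]


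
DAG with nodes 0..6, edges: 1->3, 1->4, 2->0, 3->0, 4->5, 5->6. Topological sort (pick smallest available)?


Kahn's algorithm, process smallest node first
Order: [1, 2, 3, 0, 4, 5, 6]


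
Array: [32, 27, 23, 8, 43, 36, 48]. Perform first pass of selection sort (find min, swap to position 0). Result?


After one pass: [8, 27, 23, 32, 43, 36, 48]


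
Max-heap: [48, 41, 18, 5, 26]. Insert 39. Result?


Append 39: [48, 41, 18, 5, 26, 39]
Bubble up: swap idx 5(39) with idx 2(18)
Result: [48, 41, 39, 5, 26, 18]


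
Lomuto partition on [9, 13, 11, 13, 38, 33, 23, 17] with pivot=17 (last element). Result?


Elements <= 17 go left of pivot.
Result: [9, 13, 11, 13, 17, 33, 23, 38], pivot at index 4


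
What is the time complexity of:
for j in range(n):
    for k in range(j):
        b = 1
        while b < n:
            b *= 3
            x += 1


Per nesting level: O(n) * O(n) [triangular over j] * O(log n) = O(n^2 log n)
Complexity: O(n^2 log n)


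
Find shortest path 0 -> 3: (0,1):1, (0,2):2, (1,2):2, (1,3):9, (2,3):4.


Dijkstra from 0:
Distances: {0: 0, 1: 1, 2: 2, 3: 6}
Shortest distance to 3 = 6, path = [0, 2, 3]


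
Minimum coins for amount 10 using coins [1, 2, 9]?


dp[0]=0; dp[i]=1+min(dp[i-c] for c in coins)
...dp[5]=3, dp[6]=3, dp[7]=4, dp[8]=4, dp[9]=1, dp[10]=2
Minimum coins for 10 = 2


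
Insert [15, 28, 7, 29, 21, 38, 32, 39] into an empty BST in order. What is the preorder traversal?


Root = 15; build tree by BST insertion.
Preorder traversal: [15, 7, 28, 21, 29, 38, 32, 39]


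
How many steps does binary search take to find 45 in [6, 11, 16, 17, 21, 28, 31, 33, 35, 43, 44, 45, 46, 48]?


Search for 45:
[0,13] mid=6 arr[6]=31
[7,13] mid=10 arr[10]=44
[11,13] mid=12 arr[12]=46
[11,11] mid=11 arr[11]=45
Total: 4 comparisons


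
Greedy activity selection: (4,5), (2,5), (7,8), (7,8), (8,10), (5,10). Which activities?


Greedy: pick earliest-ending, then skip overlaps.
Selected (3 activities): [(4, 5), (7, 8), (8, 10)]


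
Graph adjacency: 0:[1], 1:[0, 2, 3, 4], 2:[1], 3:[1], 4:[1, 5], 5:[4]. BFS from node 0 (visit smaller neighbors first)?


BFS queue: start with [0]
Visit order: [0, 1, 2, 3, 4, 5]


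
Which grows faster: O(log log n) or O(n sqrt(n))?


double-logarithmic grows slower than n^1.5
O(log log n) is asymptotically smaller; O(n sqrt(n)) grows faster


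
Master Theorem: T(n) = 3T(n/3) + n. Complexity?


a=3, b=3, c=1. log_3(3)=1 = c=1. Case 2: O(n^c log n) = O(n log n)
Complexity: O(n log n)


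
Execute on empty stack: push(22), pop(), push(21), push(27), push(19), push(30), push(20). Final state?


push(22) -> [22]
pop() returns 22 -> []
push(21) -> [21]
push(27) -> [21, 27]
push(19) -> [21, 27, 19]
push(30) -> [21, 27, 19, 30]
push(20) -> [21, 27, 19, 30, 20]
Final stack (bottom to top): [21, 27, 19, 30, 20]


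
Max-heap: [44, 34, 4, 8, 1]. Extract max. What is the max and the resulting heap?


Max = 44
Replace root with last, heapify down
Resulting heap: [34, 8, 4, 1]


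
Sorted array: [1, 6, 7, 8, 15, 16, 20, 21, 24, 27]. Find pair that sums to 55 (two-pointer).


Two pointers: lo=0, hi=9
No pair sums to 55


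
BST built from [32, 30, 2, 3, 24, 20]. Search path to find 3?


BST root = 32
Search for 3: compare at each node
Path: [32, 30, 2, 3]


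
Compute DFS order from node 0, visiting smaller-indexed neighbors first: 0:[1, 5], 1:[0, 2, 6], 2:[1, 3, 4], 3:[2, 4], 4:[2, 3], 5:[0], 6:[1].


DFS stack-based: start with [0]
Visit order: [0, 1, 2, 3, 4, 6, 5]


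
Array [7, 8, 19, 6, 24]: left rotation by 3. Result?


Left rotate by 3: [6, 24, 7, 8, 19]


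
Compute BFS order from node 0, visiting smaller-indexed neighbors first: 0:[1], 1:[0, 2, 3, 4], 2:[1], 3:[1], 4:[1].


BFS queue: start with [0]
Visit order: [0, 1, 2, 3, 4]


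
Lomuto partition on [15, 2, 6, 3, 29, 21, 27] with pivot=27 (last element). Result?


Elements <= 27 go left of pivot.
Result: [15, 2, 6, 3, 21, 27, 29], pivot at index 5


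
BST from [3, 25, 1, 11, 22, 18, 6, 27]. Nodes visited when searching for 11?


BST root = 3
Search for 11: compare at each node
Path: [3, 25, 11]


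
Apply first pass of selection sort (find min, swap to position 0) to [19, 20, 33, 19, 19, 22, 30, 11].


After one pass: [11, 20, 33, 19, 19, 22, 30, 19]


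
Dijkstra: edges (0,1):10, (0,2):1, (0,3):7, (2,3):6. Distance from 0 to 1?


Dijkstra from 0:
Distances: {0: 0, 1: 10, 2: 1, 3: 7}
Shortest distance to 1 = 10, path = [0, 1]


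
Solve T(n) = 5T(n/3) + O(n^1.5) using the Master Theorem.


a=5, b=3, c=1.5. log_3(5)=1.465 < c=1.5. Case 3: O(n^c) = O(n^1.500)
Complexity: O(n^1.500)


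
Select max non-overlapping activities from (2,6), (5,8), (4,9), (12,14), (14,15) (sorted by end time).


Greedy: pick earliest-ending, then skip overlaps.
Selected (3 activities): [(2, 6), (12, 14), (14, 15)]


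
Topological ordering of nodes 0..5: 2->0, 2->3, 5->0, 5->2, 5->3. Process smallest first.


Kahn's algorithm, process smallest node first
Order: [1, 4, 5, 2, 0, 3]


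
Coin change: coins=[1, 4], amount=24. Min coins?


dp[0]=0; dp[i]=1+min(dp[i-c] for c in coins)
...dp[19]=7, dp[20]=5, dp[21]=6, dp[22]=7, dp[23]=8, dp[24]=6
Minimum coins for 24 = 6


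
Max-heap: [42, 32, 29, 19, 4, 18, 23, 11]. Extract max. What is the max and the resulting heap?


Max = 42
Replace root with last, heapify down
Resulting heap: [32, 19, 29, 11, 4, 18, 23]


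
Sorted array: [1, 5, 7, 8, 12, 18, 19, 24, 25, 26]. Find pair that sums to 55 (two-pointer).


Two pointers: lo=0, hi=9
No pair sums to 55


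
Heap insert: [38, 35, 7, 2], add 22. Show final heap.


Append 22: [38, 35, 7, 2, 22]
Bubble up: no swaps needed
Result: [38, 35, 7, 2, 22]


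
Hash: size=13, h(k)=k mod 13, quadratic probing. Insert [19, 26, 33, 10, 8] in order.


Insertions: 19->slot 6; 26->slot 0; 33->slot 7; 10->slot 10; 8->slot 8
Table: [26, None, None, None, None, None, 19, 33, 8, None, 10, None, None]


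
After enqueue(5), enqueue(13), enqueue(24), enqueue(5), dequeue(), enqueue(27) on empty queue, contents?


enqueue(5) -> [5]
enqueue(13) -> [5, 13]
enqueue(24) -> [5, 13, 24]
enqueue(5) -> [5, 13, 24, 5]
dequeue() returns 5 -> [13, 24, 5]
enqueue(27) -> [13, 24, 5, 27]
Final queue (front to back): [13, 24, 5, 27]


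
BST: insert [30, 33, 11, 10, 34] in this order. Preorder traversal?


Root = 30; build tree by BST insertion.
Preorder traversal: [30, 11, 10, 33, 34]


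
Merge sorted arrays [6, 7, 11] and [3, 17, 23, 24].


Compare heads, take smaller each step.
Merged: [3, 6, 7, 11, 17, 23, 24]


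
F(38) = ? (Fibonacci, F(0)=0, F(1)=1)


F(n)=F(n-1)+F(n-2)
...F(36)=14930352, F(37)=24157817, F(38)=39088169


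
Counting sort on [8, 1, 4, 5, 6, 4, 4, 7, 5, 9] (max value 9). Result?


Count array: [0, 1, 0, 0, 3, 2, 1, 1, 1, 1]
Reconstruct: [1, 4, 4, 4, 5, 5, 6, 7, 8, 9]


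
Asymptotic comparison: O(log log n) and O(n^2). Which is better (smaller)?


double-logarithmic grows slower than quadratic
O(log log n) is asymptotically smaller; O(n^2) grows faster


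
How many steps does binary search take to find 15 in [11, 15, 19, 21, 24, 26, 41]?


Search for 15:
[0,6] mid=3 arr[3]=21
[0,2] mid=1 arr[1]=15
Total: 2 comparisons


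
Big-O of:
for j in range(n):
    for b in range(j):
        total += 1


Per nesting level: O(n) * O(n) [triangular over j] = O(n^2)
Complexity: O(n^2)


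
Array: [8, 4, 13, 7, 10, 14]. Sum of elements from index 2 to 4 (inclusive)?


Prefix sums: [0, 8, 12, 25, 32, 42, 56]
Sum[2..4] = prefix[5] - prefix[2] = 42 - 12 = 30


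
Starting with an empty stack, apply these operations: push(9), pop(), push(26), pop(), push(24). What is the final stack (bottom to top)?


push(9) -> [9]
pop() returns 9 -> []
push(26) -> [26]
pop() returns 26 -> []
push(24) -> [24]
Final stack (bottom to top): [24]


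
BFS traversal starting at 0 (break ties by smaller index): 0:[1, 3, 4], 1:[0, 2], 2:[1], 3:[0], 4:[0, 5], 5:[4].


BFS queue: start with [0]
Visit order: [0, 1, 3, 4, 2, 5]


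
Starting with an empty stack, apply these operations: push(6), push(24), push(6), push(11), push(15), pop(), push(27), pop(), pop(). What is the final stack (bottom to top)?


push(6) -> [6]
push(24) -> [6, 24]
push(6) -> [6, 24, 6]
push(11) -> [6, 24, 6, 11]
push(15) -> [6, 24, 6, 11, 15]
pop() returns 15 -> [6, 24, 6, 11]
push(27) -> [6, 24, 6, 11, 27]
pop() returns 27 -> [6, 24, 6, 11]
pop() returns 11 -> [6, 24, 6]
Final stack (bottom to top): [6, 24, 6]


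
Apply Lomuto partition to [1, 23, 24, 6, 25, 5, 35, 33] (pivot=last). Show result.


Elements <= 33 go left of pivot.
Result: [1, 23, 24, 6, 25, 5, 33, 35], pivot at index 6


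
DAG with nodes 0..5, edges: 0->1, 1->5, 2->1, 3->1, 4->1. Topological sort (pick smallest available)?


Kahn's algorithm, process smallest node first
Order: [0, 2, 3, 4, 1, 5]


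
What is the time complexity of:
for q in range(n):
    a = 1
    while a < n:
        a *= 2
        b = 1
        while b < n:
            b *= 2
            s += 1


Per nesting level: O(n) * O(log n) * O(log n) = O(n (log n)^2)
Complexity: O(n (log n)^2)


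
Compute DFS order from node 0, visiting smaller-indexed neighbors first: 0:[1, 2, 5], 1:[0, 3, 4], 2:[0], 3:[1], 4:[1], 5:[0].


DFS stack-based: start with [0]
Visit order: [0, 1, 3, 4, 2, 5]


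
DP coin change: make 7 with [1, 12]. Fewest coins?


dp[0]=0; dp[i]=1+min(dp[i-c] for c in coins)
...dp[2]=2, dp[3]=3, dp[4]=4, dp[5]=5, dp[6]=6, dp[7]=7
Minimum coins for 7 = 7


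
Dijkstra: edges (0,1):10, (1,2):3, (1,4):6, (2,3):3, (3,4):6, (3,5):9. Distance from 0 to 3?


Dijkstra from 0:
Distances: {0: 0, 1: 10, 2: 13, 3: 16, 4: 16, 5: 25}
Shortest distance to 3 = 16, path = [0, 1, 2, 3]


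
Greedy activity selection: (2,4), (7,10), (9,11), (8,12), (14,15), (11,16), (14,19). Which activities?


Greedy: pick earliest-ending, then skip overlaps.
Selected (3 activities): [(2, 4), (7, 10), (14, 15)]


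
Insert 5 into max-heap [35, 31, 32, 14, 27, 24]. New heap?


Append 5: [35, 31, 32, 14, 27, 24, 5]
Bubble up: no swaps needed
Result: [35, 31, 32, 14, 27, 24, 5]


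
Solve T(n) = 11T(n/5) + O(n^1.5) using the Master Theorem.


a=11, b=5, c=1.5. log_5(11)=1.490 < c=1.5. Case 3: O(n^c) = O(n^1.500)
Complexity: O(n^1.500)


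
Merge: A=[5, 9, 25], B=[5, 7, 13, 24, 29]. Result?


Compare heads, take smaller each step.
Merged: [5, 5, 7, 9, 13, 24, 25, 29]


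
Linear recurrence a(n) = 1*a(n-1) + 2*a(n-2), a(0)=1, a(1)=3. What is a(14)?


Build bottom-up:
...a(12)=5461, a(13)=10923, a(14)=1*10923+2*5461=21845


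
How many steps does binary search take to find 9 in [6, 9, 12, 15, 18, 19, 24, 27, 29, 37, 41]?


Search for 9:
[0,10] mid=5 arr[5]=19
[0,4] mid=2 arr[2]=12
[0,1] mid=0 arr[0]=6
[1,1] mid=1 arr[1]=9
Total: 4 comparisons


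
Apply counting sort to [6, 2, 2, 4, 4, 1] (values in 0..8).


Count array: [0, 1, 2, 0, 2, 0, 1, 0, 0]
Reconstruct: [1, 2, 2, 4, 4, 6]


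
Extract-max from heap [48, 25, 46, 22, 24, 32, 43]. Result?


Max = 48
Replace root with last, heapify down
Resulting heap: [46, 25, 43, 22, 24, 32]


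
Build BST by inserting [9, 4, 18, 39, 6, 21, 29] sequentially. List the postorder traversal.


Root = 9; build tree by BST insertion.
Postorder traversal: [6, 4, 29, 21, 39, 18, 9]


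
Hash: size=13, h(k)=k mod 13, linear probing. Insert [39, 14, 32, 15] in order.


Insertions: 39->slot 0; 14->slot 1; 32->slot 6; 15->slot 2
Table: [39, 14, 15, None, None, None, 32, None, None, None, None, None, None]


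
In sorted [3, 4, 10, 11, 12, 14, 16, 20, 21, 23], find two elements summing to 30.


Two pointers: lo=0, hi=9
Found pair: (10, 20) summing to 30


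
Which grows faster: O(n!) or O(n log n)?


linearithmic grows slower than factorial
O(n log n) is asymptotically smaller; O(n!) grows faster


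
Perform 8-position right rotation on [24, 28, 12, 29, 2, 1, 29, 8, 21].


Right rotate by 8: [28, 12, 29, 2, 1, 29, 8, 21, 24]


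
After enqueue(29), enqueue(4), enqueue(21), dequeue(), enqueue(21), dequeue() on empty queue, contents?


enqueue(29) -> [29]
enqueue(4) -> [29, 4]
enqueue(21) -> [29, 4, 21]
dequeue() returns 29 -> [4, 21]
enqueue(21) -> [4, 21, 21]
dequeue() returns 4 -> [21, 21]
Final queue (front to back): [21, 21]


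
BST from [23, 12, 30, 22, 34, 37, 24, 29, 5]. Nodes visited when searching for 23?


BST root = 23
Search for 23: compare at each node
Path: [23]


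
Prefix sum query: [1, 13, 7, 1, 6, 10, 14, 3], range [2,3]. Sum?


Prefix sums: [0, 1, 14, 21, 22, 28, 38, 52, 55]
Sum[2..3] = prefix[4] - prefix[2] = 22 - 14 = 8


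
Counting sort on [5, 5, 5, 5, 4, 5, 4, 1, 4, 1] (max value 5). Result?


Count array: [0, 2, 0, 0, 3, 5]
Reconstruct: [1, 1, 4, 4, 4, 5, 5, 5, 5, 5]


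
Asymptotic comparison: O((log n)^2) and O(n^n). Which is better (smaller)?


polylogarithmic grows slower than n^n
O((log n)^2) is asymptotically smaller; O(n^n) grows faster


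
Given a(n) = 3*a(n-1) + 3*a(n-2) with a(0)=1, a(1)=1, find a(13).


Build bottom-up:
...a(11)=909306, a(12)=3447441, a(13)=3*3447441+3*909306=13070241


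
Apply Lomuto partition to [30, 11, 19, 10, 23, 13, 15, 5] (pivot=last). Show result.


Elements <= 5 go left of pivot.
Result: [5, 11, 19, 10, 23, 13, 15, 30], pivot at index 0


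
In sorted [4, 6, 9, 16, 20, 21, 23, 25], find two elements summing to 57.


Two pointers: lo=0, hi=7
No pair sums to 57


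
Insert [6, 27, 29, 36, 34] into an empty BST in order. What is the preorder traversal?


Root = 6; build tree by BST insertion.
Preorder traversal: [6, 27, 29, 36, 34]


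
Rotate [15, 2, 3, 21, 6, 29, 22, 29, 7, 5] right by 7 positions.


Right rotate by 7: [21, 6, 29, 22, 29, 7, 5, 15, 2, 3]


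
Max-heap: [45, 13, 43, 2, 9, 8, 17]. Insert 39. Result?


Append 39: [45, 13, 43, 2, 9, 8, 17, 39]
Bubble up: swap idx 7(39) with idx 3(2); swap idx 3(39) with idx 1(13)
Result: [45, 39, 43, 13, 9, 8, 17, 2]


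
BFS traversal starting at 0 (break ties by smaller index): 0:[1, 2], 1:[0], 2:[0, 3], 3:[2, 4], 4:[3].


BFS queue: start with [0]
Visit order: [0, 1, 2, 3, 4]


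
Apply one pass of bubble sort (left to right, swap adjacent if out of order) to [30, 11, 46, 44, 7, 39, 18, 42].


After one pass: [11, 30, 44, 7, 39, 18, 42, 46]


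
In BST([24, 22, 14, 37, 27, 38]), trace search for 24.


BST root = 24
Search for 24: compare at each node
Path: [24]


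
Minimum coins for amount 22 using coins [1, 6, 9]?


dp[0]=0; dp[i]=1+min(dp[i-c] for c in coins)
...dp[17]=4, dp[18]=2, dp[19]=3, dp[20]=4, dp[21]=3, dp[22]=4
Minimum coins for 22 = 4


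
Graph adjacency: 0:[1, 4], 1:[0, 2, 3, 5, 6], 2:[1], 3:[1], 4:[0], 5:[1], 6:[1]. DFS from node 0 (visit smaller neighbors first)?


DFS stack-based: start with [0]
Visit order: [0, 1, 2, 3, 5, 6, 4]


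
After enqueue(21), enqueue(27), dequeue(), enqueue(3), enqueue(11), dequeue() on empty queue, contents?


enqueue(21) -> [21]
enqueue(27) -> [21, 27]
dequeue() returns 21 -> [27]
enqueue(3) -> [27, 3]
enqueue(11) -> [27, 3, 11]
dequeue() returns 27 -> [3, 11]
Final queue (front to back): [3, 11]


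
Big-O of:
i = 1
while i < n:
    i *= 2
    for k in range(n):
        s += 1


Per nesting level: O(log n) * O(n) = O(n log n)
Complexity: O(n log n)


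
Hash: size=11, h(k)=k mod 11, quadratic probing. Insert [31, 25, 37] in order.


Insertions: 31->slot 9; 25->slot 3; 37->slot 4
Table: [None, None, None, 25, 37, None, None, None, None, 31, None]


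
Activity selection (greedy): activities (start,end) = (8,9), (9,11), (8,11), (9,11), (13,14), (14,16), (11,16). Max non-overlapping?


Greedy: pick earliest-ending, then skip overlaps.
Selected (4 activities): [(8, 9), (9, 11), (13, 14), (14, 16)]


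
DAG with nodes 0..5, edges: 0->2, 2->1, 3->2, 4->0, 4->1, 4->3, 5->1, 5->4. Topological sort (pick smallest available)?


Kahn's algorithm, process smallest node first
Order: [5, 4, 0, 3, 2, 1]


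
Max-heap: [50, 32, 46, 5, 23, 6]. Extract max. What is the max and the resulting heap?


Max = 50
Replace root with last, heapify down
Resulting heap: [46, 32, 6, 5, 23]


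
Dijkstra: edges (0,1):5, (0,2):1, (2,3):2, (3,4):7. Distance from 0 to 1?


Dijkstra from 0:
Distances: {0: 0, 1: 5, 2: 1, 3: 3, 4: 10}
Shortest distance to 1 = 5, path = [0, 1]


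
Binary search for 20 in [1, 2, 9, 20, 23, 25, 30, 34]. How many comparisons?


Search for 20:
[0,7] mid=3 arr[3]=20
Total: 1 comparisons


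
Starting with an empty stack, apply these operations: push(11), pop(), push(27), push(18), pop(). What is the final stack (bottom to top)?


push(11) -> [11]
pop() returns 11 -> []
push(27) -> [27]
push(18) -> [27, 18]
pop() returns 18 -> [27]
Final stack (bottom to top): [27]


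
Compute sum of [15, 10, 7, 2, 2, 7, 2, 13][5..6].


Prefix sums: [0, 15, 25, 32, 34, 36, 43, 45, 58]
Sum[5..6] = prefix[7] - prefix[5] = 45 - 36 = 9


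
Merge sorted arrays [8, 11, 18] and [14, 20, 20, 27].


Compare heads, take smaller each step.
Merged: [8, 11, 14, 18, 20, 20, 27]


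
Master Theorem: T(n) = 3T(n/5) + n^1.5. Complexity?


a=3, b=5, c=1.5. log_5(3)=0.683 < c=1.5. Case 3: O(n^c) = O(n^1.500)
Complexity: O(n^1.500)


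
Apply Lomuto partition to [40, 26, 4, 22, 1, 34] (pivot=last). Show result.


Elements <= 34 go left of pivot.
Result: [26, 4, 22, 1, 34, 40], pivot at index 4


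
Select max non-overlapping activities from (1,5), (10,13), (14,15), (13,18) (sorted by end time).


Greedy: pick earliest-ending, then skip overlaps.
Selected (3 activities): [(1, 5), (10, 13), (14, 15)]


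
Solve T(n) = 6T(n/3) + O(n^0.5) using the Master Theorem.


a=6, b=3, c=0.5. log_3(6)=1.631 > c=0.5. Case 1: O(n^log_b(a)) = O(n^1.631)
Complexity: O(n^1.631)


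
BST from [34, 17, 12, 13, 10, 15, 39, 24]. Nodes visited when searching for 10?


BST root = 34
Search for 10: compare at each node
Path: [34, 17, 12, 10]


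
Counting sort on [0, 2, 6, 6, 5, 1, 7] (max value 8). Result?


Count array: [1, 1, 1, 0, 0, 1, 2, 1, 0]
Reconstruct: [0, 1, 2, 5, 6, 6, 7]


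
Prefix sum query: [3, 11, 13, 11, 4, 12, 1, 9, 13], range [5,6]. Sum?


Prefix sums: [0, 3, 14, 27, 38, 42, 54, 55, 64, 77]
Sum[5..6] = prefix[7] - prefix[5] = 55 - 42 = 13


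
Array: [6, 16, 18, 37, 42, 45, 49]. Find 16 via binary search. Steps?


Search for 16:
[0,6] mid=3 arr[3]=37
[0,2] mid=1 arr[1]=16
Total: 2 comparisons


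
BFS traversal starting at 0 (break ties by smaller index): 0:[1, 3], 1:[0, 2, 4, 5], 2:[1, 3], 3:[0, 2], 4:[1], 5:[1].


BFS queue: start with [0]
Visit order: [0, 1, 3, 2, 4, 5]


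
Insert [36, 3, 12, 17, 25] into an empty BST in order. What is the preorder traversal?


Root = 36; build tree by BST insertion.
Preorder traversal: [36, 3, 12, 17, 25]


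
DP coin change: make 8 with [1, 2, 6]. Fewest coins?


dp[0]=0; dp[i]=1+min(dp[i-c] for c in coins)
...dp[3]=2, dp[4]=2, dp[5]=3, dp[6]=1, dp[7]=2, dp[8]=2
Minimum coins for 8 = 2


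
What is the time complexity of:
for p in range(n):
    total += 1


Per nesting level: O(n) = O(n)
Complexity: O(n)


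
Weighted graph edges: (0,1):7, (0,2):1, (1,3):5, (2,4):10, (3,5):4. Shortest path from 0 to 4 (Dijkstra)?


Dijkstra from 0:
Distances: {0: 0, 1: 7, 2: 1, 3: 12, 4: 11, 5: 16}
Shortest distance to 4 = 11, path = [0, 2, 4]


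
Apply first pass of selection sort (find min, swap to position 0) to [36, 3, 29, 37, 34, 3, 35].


After one pass: [3, 36, 29, 37, 34, 3, 35]


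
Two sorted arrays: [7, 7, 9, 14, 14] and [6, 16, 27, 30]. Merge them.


Compare heads, take smaller each step.
Merged: [6, 7, 7, 9, 14, 14, 16, 27, 30]
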